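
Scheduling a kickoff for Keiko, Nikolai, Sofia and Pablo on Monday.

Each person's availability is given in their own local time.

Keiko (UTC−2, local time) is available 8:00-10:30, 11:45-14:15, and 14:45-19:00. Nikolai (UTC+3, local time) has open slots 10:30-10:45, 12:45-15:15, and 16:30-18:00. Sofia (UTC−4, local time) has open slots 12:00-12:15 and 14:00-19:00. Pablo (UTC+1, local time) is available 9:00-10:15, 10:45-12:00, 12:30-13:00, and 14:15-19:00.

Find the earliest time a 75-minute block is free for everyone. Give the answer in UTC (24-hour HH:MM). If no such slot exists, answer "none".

none

Keiko → UTC: 10:00–12:30, 13:45–16:15, 16:45–21:00.
Nikolai → UTC: 07:30–07:45, 09:45–12:15, 13:30–15:00.
Sofia → UTC: 16:00–16:15, 18:00–23:00.
Pablo → UTC: 08:00–09:15, 09:45–11:00, 11:30–12:00, 13:15–18:00.
Keiko ∩ Nikolai: 10:00–12:15, 13:45–15:00.
Keiko ∩ Nikolai ∩ Sofia: (none).
Keiko ∩ Nikolai ∩ Sofia ∩ Pablo: (none).
Windows ≥ 75 min: (none).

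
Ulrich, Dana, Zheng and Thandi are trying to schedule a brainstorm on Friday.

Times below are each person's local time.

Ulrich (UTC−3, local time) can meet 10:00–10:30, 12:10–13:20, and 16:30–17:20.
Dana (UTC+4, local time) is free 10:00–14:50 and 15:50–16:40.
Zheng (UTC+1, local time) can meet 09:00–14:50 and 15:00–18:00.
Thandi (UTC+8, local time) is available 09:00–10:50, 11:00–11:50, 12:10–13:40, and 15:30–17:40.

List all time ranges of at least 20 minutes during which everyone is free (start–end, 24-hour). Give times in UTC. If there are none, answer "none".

Ulrich → UTC: 13:00–13:30, 15:10–16:20, 19:30–20:20.
Dana → UTC: 06:00–10:50, 11:50–12:40.
Zheng → UTC: 08:00–13:50, 14:00–17:00.
Thandi → UTC: 01:00–02:50, 03:00–03:50, 04:10–05:40, 07:30–09:40.
Ulrich ∩ Dana: (none).
Ulrich ∩ Dana ∩ Zheng: (none).
Ulrich ∩ Dana ∩ Zheng ∩ Thandi: (none).
Windows ≥ 20 min: (none).

none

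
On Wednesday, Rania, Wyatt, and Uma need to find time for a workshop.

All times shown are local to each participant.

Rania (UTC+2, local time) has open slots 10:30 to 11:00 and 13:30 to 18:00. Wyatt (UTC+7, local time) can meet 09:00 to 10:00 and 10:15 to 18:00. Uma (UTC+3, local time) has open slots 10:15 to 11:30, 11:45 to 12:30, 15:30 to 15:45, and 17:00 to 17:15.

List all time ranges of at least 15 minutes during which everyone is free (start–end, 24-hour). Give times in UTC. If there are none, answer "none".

08:45–09:00

Rania → UTC: 08:30–09:00, 11:30–16:00.
Wyatt → UTC: 02:00–03:00, 03:15–11:00.
Uma → UTC: 07:15–08:30, 08:45–09:30, 12:30–12:45, 14:00–14:15.
Rania ∩ Wyatt: 08:30–09:00.
Rania ∩ Wyatt ∩ Uma: 08:45–09:00.
Windows ≥ 15 min: 08:45–09:00.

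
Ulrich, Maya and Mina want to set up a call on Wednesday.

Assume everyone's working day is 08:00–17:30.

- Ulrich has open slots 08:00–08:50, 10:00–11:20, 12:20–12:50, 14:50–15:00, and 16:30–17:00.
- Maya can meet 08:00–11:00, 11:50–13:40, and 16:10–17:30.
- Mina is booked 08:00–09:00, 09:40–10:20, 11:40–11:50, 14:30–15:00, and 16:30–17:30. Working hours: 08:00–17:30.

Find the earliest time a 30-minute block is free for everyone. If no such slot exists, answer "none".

10:20

Mina free within 08:00–17:30: 09:00–09:40, 10:20–11:40, 11:50–14:30, 15:00–16:30.
Ulrich ∩ Maya: 08:00–08:50, 10:00–11:00, 12:20–12:50, 16:30–17:00.
Ulrich ∩ Maya ∩ Mina: 10:20–11:00, 12:20–12:50.
Windows ≥ 30 min: 10:20–11:00, 12:20–12:50.
Earliest such window starts at 10:20.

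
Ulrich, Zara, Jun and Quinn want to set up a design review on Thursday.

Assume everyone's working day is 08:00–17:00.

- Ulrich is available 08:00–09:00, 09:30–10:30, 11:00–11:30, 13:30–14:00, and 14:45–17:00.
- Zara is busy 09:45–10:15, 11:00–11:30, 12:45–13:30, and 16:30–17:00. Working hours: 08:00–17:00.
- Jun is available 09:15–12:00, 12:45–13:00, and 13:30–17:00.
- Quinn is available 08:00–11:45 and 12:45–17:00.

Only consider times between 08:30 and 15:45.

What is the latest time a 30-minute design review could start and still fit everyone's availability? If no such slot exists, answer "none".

15:15

Zara free within 08:00–17:00: 08:00–09:45, 10:15–11:00, 11:30–12:45, 13:30–16:30.
Ulrich ∩ Zara: 08:00–09:00, 09:30–09:45, 10:15–10:30, 13:30–14:00, 14:45–16:30.
Ulrich ∩ Zara ∩ Jun: 09:30–09:45, 10:15–10:30, 13:30–14:00, 14:45–16:30.
Ulrich ∩ Zara ∩ Jun ∩ Quinn: 09:30–09:45, 10:15–10:30, 13:30–14:00, 14:45–16:30.
Restricted to 08:30–15:45: 09:30–09:45, 10:15–10:30, 13:30–14:00, 14:45–15:45.
Windows ≥ 30 min: 13:30–14:00, 14:45–15:45.
Latest start in the last window 14:45–15:45 is 15:45 − 30 min = 15:15.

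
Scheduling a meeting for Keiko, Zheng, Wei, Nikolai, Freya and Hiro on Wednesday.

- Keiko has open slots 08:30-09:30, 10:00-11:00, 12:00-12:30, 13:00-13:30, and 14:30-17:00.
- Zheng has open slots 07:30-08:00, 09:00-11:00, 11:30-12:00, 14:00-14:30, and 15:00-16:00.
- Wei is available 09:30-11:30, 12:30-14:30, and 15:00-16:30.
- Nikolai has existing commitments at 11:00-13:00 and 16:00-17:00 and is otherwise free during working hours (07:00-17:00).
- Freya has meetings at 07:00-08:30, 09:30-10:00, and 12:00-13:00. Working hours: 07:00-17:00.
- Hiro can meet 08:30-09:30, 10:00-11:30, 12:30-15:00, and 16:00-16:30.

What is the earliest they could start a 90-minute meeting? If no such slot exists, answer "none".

none

Nikolai free within 07:00–17:00: 07:00–11:00, 13:00–16:00.
Freya free within 07:00–17:00: 08:30–09:30, 10:00–12:00, 13:00–17:00.
Keiko ∩ Zheng: 09:00–09:30, 10:00–11:00, 15:00–16:00.
Keiko ∩ Zheng ∩ Wei: 10:00–11:00, 15:00–16:00.
Keiko ∩ Zheng ∩ Wei ∩ Nikolai: 10:00–11:00, 15:00–16:00.
Keiko ∩ Zheng ∩ Wei ∩ Nikolai ∩ Freya: 10:00–11:00, 15:00–16:00.
Keiko ∩ Zheng ∩ Wei ∩ Nikolai ∩ Freya ∩ Hiro: 10:00–11:00.
Windows ≥ 90 min: (none).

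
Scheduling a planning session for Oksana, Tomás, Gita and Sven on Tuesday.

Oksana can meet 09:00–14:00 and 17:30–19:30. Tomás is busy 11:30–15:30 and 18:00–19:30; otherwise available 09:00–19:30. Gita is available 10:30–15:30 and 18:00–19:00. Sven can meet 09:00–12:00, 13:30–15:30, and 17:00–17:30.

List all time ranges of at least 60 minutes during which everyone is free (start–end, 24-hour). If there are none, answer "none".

10:30–11:30

Tomás free within 09:00–19:30: 09:00–11:30, 15:30–18:00.
Oksana ∩ Tomás: 09:00–11:30, 17:30–18:00.
Oksana ∩ Tomás ∩ Gita: 10:30–11:30.
Oksana ∩ Tomás ∩ Gita ∩ Sven: 10:30–11:30.
Windows ≥ 60 min: 10:30–11:30.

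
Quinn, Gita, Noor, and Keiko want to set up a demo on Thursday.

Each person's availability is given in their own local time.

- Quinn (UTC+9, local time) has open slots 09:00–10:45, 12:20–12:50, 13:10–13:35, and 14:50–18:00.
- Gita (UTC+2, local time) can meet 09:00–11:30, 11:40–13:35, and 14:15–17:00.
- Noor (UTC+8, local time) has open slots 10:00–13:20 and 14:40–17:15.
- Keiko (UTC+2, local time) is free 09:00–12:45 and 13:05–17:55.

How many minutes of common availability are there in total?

120 minutes

Quinn → UTC: 00:00–01:45, 03:20–03:50, 04:10–04:35, 05:50–09:00.
Gita → UTC: 07:00–09:30, 09:40–11:35, 12:15–15:00.
Noor → UTC: 02:00–05:20, 06:40–09:15.
Keiko → UTC: 07:00–10:45, 11:05–15:55.
Quinn ∩ Gita: 07:00–09:00.
Quinn ∩ Gita ∩ Noor: 07:00–09:00.
Quinn ∩ Gita ∩ Noor ∩ Keiko: 07:00–09:00.
Total common minutes: 120.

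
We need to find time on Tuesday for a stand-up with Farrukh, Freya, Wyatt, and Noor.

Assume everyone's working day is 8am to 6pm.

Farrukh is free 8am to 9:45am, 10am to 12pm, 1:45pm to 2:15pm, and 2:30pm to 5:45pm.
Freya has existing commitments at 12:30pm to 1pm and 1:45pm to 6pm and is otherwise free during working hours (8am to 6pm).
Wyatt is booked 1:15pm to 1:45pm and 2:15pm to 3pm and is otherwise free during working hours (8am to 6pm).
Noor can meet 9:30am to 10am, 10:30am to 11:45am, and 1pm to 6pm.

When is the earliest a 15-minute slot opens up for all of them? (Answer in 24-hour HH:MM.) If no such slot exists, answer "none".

Freya free within 08:00–18:00: 08:00–12:30, 13:00–13:45.
Wyatt free within 08:00–18:00: 08:00–13:15, 13:45–14:15, 15:00–18:00.
Farrukh ∩ Freya: 08:00–09:45, 10:00–12:00.
Farrukh ∩ Freya ∩ Wyatt: 08:00–09:45, 10:00–12:00.
Farrukh ∩ Freya ∩ Wyatt ∩ Noor: 09:30–09:45, 10:30–11:45.
Windows ≥ 15 min: 09:30–09:45, 10:30–11:45.
Earliest such window starts at 09:30.

09:30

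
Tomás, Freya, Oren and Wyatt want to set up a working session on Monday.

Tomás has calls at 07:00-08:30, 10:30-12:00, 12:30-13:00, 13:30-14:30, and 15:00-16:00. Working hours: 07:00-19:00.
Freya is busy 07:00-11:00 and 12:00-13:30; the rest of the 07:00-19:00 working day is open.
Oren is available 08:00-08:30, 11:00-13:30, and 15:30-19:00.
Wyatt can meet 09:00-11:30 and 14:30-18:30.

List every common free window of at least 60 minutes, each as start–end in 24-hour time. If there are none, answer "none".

16:00–18:30

Tomás free within 07:00–19:00: 08:30–10:30, 12:00–12:30, 13:00–13:30, 14:30–15:00, 16:00–19:00.
Freya free within 07:00–19:00: 11:00–12:00, 13:30–19:00.
Tomás ∩ Freya: 14:30–15:00, 16:00–19:00.
Tomás ∩ Freya ∩ Oren: 16:00–19:00.
Tomás ∩ Freya ∩ Oren ∩ Wyatt: 16:00–18:30.
Windows ≥ 60 min: 16:00–18:30.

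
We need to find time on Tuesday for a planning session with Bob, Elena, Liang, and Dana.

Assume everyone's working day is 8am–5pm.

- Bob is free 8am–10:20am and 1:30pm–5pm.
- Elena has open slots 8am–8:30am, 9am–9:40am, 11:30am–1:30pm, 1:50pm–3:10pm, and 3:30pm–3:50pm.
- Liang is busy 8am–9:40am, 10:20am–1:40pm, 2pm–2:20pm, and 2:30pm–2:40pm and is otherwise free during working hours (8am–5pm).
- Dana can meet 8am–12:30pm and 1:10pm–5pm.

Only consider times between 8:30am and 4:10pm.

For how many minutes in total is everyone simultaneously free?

70 minutes

Liang free within 08:00–17:00: 09:40–10:20, 13:40–14:00, 14:20–14:30, 14:40–17:00.
Bob ∩ Elena: 08:00–08:30, 09:00–09:40, 13:50–15:10, 15:30–15:50.
Bob ∩ Elena ∩ Liang: 13:50–14:00, 14:20–14:30, 14:40–15:10, 15:30–15:50.
Bob ∩ Elena ∩ Liang ∩ Dana: 13:50–14:00, 14:20–14:30, 14:40–15:10, 15:30–15:50.
Restricted to 08:30–16:10: 13:50–14:00, 14:20–14:30, 14:40–15:10, 15:30–15:50.
Total common minutes: 10 + 10 + 30 + 20 = 70.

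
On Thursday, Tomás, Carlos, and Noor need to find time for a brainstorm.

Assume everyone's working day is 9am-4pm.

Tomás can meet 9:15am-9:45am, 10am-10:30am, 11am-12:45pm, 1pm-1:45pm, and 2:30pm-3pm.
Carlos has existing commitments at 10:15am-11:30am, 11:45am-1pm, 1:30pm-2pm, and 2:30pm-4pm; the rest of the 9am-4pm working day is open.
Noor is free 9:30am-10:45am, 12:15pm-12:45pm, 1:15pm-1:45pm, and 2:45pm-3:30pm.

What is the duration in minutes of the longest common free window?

Carlos free within 09:00–16:00: 09:00–10:15, 11:30–11:45, 13:00–13:30, 14:00–14:30.
Tomás ∩ Carlos: 09:15–09:45, 10:00–10:15, 11:30–11:45, 13:00–13:30.
Tomás ∩ Carlos ∩ Noor: 09:30–09:45, 10:00–10:15, 13:15–13:30.
Common window lengths: 15, 15, 15 min; longest is 15.

15 minutes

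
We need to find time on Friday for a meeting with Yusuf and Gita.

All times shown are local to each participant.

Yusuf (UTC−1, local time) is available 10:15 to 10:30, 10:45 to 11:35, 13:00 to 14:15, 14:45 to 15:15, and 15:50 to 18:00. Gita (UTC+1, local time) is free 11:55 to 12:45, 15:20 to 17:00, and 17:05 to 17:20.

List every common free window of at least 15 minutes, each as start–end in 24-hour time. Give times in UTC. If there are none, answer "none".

Yusuf → UTC: 11:15–11:30, 11:45–12:35, 14:00–15:15, 15:45–16:15, 16:50–19:00.
Gita → UTC: 10:55–11:45, 14:20–16:00, 16:05–16:20.
Yusuf ∩ Gita: 11:15–11:30, 14:20–15:15, 15:45–16:00, 16:05–16:15.
Windows ≥ 15 min: 11:15–11:30, 14:20–15:15, 15:45–16:00.

11:15–11:30, 14:20–15:15, 15:45–16:00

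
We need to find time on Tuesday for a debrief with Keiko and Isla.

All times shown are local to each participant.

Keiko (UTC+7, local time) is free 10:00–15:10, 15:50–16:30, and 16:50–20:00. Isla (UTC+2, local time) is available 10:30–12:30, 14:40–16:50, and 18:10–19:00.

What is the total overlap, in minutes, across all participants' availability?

Keiko → UTC: 03:00–08:10, 08:50–09:30, 09:50–13:00.
Isla → UTC: 08:30–10:30, 12:40–14:50, 16:10–17:00.
Keiko ∩ Isla: 08:50–09:30, 09:50–10:30, 12:40–13:00.
Total common minutes: 40 + 40 + 20 = 100.

100 minutes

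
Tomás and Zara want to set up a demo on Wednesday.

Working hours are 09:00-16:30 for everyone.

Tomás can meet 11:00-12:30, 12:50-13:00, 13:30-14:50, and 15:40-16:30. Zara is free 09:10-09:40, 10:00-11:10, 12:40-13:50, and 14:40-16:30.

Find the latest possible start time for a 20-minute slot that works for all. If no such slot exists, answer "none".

16:10

Tomás ∩ Zara: 11:00–11:10, 12:50–13:00, 13:30–13:50, 14:40–14:50, 15:40–16:30.
Windows ≥ 20 min: 13:30–13:50, 15:40–16:30.
Latest start in the last window 15:40–16:30 is 16:30 − 20 min = 16:10.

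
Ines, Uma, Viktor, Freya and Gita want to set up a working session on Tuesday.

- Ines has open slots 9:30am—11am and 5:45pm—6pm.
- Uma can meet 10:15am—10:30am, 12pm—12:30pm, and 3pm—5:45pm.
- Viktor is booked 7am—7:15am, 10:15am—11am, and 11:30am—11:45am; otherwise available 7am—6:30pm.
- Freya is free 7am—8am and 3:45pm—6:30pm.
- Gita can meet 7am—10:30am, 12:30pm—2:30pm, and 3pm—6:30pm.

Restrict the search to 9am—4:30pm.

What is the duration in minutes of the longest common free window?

0 minutes

Viktor free within 07:00–18:30: 07:15–10:15, 11:00–11:30, 11:45–18:30.
Ines ∩ Uma: 10:15–10:30.
Ines ∩ Uma ∩ Viktor: (none).
Ines ∩ Uma ∩ Viktor ∩ Freya: (none).
Ines ∩ Uma ∩ Viktor ∩ Freya ∩ Gita: (none).
Restricted to 09:00–16:30: (none).
No common window.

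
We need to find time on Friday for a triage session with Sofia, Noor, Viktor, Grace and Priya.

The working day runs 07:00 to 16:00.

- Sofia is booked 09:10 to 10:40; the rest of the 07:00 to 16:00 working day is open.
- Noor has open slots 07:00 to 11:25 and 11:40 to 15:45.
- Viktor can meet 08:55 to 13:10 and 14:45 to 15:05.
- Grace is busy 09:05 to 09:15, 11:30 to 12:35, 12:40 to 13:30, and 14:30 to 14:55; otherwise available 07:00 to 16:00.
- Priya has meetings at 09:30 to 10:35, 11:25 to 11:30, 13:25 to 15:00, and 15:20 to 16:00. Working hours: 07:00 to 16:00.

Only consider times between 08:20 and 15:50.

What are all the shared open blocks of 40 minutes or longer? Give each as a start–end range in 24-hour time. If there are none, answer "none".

10:40–11:25

Sofia free within 07:00–16:00: 07:00–09:10, 10:40–16:00.
Grace free within 07:00–16:00: 07:00–09:05, 09:15–11:30, 12:35–12:40, 13:30–14:30, 14:55–16:00.
Priya free within 07:00–16:00: 07:00–09:30, 10:35–11:25, 11:30–13:25, 15:00–15:20.
Sofia ∩ Noor: 07:00–09:10, 10:40–11:25, 11:40–15:45.
Sofia ∩ Noor ∩ Viktor: 08:55–09:10, 10:40–11:25, 11:40–13:10, 14:45–15:05.
Sofia ∩ Noor ∩ Viktor ∩ Grace: 08:55–09:05, 10:40–11:25, 12:35–12:40, 14:55–15:05.
Sofia ∩ Noor ∩ Viktor ∩ Grace ∩ Priya: 08:55–09:05, 10:40–11:25, 12:35–12:40, 15:00–15:05.
Restricted to 08:20–15:50: 08:55–09:05, 10:40–11:25, 12:35–12:40, 15:00–15:05.
Windows ≥ 40 min: 10:40–11:25.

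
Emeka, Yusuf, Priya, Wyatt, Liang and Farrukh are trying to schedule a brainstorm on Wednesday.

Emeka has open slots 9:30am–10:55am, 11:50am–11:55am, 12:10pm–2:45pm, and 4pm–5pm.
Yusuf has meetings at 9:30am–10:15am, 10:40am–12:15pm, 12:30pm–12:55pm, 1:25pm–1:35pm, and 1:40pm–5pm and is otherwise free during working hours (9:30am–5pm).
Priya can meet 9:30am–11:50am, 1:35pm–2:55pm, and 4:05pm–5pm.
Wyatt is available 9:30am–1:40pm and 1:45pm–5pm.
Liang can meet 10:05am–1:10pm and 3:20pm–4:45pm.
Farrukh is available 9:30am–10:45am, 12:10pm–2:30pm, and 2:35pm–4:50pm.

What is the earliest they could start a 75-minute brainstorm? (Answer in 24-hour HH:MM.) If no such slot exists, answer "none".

none

Yusuf free within 09:30–17:00: 10:15–10:40, 12:15–12:30, 12:55–13:25, 13:35–13:40.
Emeka ∩ Yusuf: 10:15–10:40, 12:15–12:30, 12:55–13:25, 13:35–13:40.
Emeka ∩ Yusuf ∩ Priya: 10:15–10:40, 13:35–13:40.
Emeka ∩ Yusuf ∩ Priya ∩ Wyatt: 10:15–10:40, 13:35–13:40.
Emeka ∩ Yusuf ∩ Priya ∩ Wyatt ∩ Liang: 10:15–10:40.
Emeka ∩ Yusuf ∩ Priya ∩ Wyatt ∩ Liang ∩ Farrukh: 10:15–10:40.
Windows ≥ 75 min: (none).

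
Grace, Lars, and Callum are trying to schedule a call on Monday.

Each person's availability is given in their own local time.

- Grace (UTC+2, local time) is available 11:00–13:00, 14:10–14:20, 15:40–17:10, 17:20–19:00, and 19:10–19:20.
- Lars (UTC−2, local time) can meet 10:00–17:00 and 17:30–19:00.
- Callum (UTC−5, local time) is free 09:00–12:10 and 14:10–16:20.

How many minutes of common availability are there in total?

Grace → UTC: 09:00–11:00, 12:10–12:20, 13:40–15:10, 15:20–17:00, 17:10–17:20.
Lars → UTC: 12:00–19:00, 19:30–21:00.
Callum → UTC: 14:00–17:10, 19:10–21:20.
Grace ∩ Lars: 12:10–12:20, 13:40–15:10, 15:20–17:00, 17:10–17:20.
Grace ∩ Lars ∩ Callum: 14:00–15:10, 15:20–17:00.
Total common minutes: 70 + 100 = 170.

170 minutes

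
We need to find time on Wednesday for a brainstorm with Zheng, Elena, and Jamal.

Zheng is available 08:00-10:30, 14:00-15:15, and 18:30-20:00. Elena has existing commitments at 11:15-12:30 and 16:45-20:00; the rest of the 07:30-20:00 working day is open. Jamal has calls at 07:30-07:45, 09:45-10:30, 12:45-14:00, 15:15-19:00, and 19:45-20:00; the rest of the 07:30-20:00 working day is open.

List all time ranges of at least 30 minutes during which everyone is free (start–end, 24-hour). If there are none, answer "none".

08:00–09:45, 14:00–15:15

Elena free within 07:30–20:00: 07:30–11:15, 12:30–16:45.
Jamal free within 07:30–20:00: 07:45–09:45, 10:30–12:45, 14:00–15:15, 19:00–19:45.
Zheng ∩ Elena: 08:00–10:30, 14:00–15:15.
Zheng ∩ Elena ∩ Jamal: 08:00–09:45, 14:00–15:15.
Windows ≥ 30 min: 08:00–09:45, 14:00–15:15.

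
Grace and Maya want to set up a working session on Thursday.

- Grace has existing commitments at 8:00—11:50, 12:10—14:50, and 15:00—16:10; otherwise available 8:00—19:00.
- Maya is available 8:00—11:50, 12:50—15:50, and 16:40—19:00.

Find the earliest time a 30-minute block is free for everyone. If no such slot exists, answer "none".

Grace free within 08:00–19:00: 11:50–12:10, 14:50–15:00, 16:10–19:00.
Grace ∩ Maya: 14:50–15:00, 16:40–19:00.
Windows ≥ 30 min: 16:40–19:00.
Earliest such window starts at 16:40.

16:40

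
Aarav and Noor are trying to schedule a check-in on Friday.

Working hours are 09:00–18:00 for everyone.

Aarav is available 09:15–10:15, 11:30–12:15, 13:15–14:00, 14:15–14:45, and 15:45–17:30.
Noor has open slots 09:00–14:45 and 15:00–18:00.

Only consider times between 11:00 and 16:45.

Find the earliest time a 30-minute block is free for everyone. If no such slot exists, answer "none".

Aarav ∩ Noor: 09:15–10:15, 11:30–12:15, 13:15–14:00, 14:15–14:45, 15:45–17:30.
Restricted to 11:00–16:45: 11:30–12:15, 13:15–14:00, 14:15–14:45, 15:45–16:45.
Windows ≥ 30 min: 11:30–12:15, 13:15–14:00, 14:15–14:45, 15:45–16:45.
Earliest such window starts at 11:30.

11:30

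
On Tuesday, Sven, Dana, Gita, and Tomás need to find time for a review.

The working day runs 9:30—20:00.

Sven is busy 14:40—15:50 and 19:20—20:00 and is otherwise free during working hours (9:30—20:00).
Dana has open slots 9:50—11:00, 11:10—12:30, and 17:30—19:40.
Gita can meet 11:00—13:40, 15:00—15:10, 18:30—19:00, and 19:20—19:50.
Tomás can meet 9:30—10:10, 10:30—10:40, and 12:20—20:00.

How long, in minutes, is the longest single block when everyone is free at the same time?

30 minutes

Sven free within 09:30–20:00: 09:30–14:40, 15:50–19:20.
Sven ∩ Dana: 09:50–11:00, 11:10–12:30, 17:30–19:20.
Sven ∩ Dana ∩ Gita: 11:10–12:30, 18:30–19:00.
Sven ∩ Dana ∩ Gita ∩ Tomás: 12:20–12:30, 18:30–19:00.
Common window lengths: 10, 30 min; longest is 30.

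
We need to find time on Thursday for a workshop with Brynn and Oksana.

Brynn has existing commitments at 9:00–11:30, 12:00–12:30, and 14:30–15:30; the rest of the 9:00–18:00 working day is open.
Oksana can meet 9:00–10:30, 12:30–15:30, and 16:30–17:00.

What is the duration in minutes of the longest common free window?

120 minutes

Brynn free within 09:00–18:00: 11:30–12:00, 12:30–14:30, 15:30–18:00.
Brynn ∩ Oksana: 12:30–14:30, 16:30–17:00.
Common window lengths: 120, 30 min; longest is 120.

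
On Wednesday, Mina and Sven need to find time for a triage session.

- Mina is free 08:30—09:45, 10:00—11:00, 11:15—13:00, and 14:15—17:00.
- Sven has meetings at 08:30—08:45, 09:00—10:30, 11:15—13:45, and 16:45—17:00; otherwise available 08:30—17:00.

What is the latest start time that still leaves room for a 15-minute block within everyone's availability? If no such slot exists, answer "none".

16:30

Sven free within 08:30–17:00: 08:45–09:00, 10:30–11:15, 13:45–16:45.
Mina ∩ Sven: 08:45–09:00, 10:30–11:00, 14:15–16:45.
Windows ≥ 15 min: 08:45–09:00, 10:30–11:00, 14:15–16:45.
Latest start in the last window 14:15–16:45 is 16:45 − 15 min = 16:30.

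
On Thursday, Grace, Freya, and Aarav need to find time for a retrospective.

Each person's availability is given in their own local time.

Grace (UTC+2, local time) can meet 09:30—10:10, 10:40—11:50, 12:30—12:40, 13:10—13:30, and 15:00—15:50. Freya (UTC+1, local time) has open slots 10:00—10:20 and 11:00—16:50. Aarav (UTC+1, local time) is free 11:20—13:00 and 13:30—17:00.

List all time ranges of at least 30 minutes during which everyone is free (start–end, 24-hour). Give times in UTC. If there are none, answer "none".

Grace → UTC: 07:30–08:10, 08:40–09:50, 10:30–10:40, 11:10–11:30, 13:00–13:50.
Freya → UTC: 09:00–09:20, 10:00–15:50.
Aarav → UTC: 10:20–12:00, 12:30–16:00.
Grace ∩ Freya: 09:00–09:20, 10:30–10:40, 11:10–11:30, 13:00–13:50.
Grace ∩ Freya ∩ Aarav: 10:30–10:40, 11:10–11:30, 13:00–13:50.
Windows ≥ 30 min: 13:00–13:50.

13:00–13:50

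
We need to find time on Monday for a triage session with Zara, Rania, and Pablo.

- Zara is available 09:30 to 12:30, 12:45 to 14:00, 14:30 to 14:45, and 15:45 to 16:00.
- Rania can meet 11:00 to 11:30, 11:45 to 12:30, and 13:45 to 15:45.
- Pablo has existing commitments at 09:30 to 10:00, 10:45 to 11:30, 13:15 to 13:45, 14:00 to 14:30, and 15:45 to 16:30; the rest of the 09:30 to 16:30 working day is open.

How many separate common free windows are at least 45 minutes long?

Pablo free within 09:30–16:30: 10:00–10:45, 11:30–13:15, 13:45–14:00, 14:30–15:45.
Zara ∩ Rania: 11:00–11:30, 11:45–12:30, 13:45–14:00, 14:30–14:45.
Zara ∩ Rania ∩ Pablo: 11:45–12:30, 13:45–14:00, 14:30–14:45.
Windows ≥ 45 min: 11:45–12:30.
That's 1 window.

1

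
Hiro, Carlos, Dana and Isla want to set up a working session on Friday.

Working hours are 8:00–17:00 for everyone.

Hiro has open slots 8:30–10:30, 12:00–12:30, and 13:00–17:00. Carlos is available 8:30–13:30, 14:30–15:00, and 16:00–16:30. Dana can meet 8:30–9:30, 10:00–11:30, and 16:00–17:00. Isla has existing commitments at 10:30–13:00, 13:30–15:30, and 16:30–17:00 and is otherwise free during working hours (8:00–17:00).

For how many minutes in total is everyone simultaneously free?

120 minutes

Isla free within 08:00–17:00: 08:00–10:30, 13:00–13:30, 15:30–16:30.
Hiro ∩ Carlos: 08:30–10:30, 12:00–12:30, 13:00–13:30, 14:30–15:00, 16:00–16:30.
Hiro ∩ Carlos ∩ Dana: 08:30–09:30, 10:00–10:30, 16:00–16:30.
Hiro ∩ Carlos ∩ Dana ∩ Isla: 08:30–09:30, 10:00–10:30, 16:00–16:30.
Total common minutes: 60 + 30 + 30 = 120.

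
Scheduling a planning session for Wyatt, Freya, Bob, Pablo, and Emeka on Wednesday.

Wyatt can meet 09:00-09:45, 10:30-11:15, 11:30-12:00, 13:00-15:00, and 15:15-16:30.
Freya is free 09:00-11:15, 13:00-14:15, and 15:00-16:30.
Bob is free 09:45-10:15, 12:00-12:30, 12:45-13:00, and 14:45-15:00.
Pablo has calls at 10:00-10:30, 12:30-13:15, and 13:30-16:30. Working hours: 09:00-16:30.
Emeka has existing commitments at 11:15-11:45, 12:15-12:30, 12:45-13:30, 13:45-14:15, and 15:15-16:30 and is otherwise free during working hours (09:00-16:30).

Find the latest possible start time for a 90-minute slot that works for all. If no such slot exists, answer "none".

Pablo free within 09:00–16:30: 09:00–10:00, 10:30–12:30, 13:15–13:30.
Emeka free within 09:00–16:30: 09:00–11:15, 11:45–12:15, 12:30–12:45, 13:30–13:45, 14:15–15:15.
Wyatt ∩ Freya: 09:00–09:45, 10:30–11:15, 13:00–14:15, 15:15–16:30.
Wyatt ∩ Freya ∩ Bob: (none).
Wyatt ∩ Freya ∩ Bob ∩ Pablo: (none).
Wyatt ∩ Freya ∩ Bob ∩ Pablo ∩ Emeka: (none).
Windows ≥ 90 min: (none).

none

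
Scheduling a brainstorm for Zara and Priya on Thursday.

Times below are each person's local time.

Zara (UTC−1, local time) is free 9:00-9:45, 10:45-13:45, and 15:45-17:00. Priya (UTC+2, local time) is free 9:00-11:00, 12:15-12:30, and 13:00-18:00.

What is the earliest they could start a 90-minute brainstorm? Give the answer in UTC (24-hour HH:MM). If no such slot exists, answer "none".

Zara → UTC: 10:00–10:45, 11:45–14:45, 16:45–18:00.
Priya → UTC: 07:00–09:00, 10:15–10:30, 11:00–16:00.
Zara ∩ Priya: 10:15–10:30, 11:45–14:45.
Windows ≥ 90 min: 11:45–14:45.
Earliest such window starts at 11:45.

11:45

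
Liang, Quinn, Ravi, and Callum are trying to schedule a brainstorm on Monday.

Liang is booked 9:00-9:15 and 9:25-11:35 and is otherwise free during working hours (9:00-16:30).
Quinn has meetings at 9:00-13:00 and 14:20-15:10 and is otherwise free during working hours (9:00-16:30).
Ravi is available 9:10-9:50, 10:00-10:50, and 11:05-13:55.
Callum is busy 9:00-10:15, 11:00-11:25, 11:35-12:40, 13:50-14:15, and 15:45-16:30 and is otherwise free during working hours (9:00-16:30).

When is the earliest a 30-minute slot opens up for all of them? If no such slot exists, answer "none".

13:00

Liang free within 09:00–16:30: 09:15–09:25, 11:35–16:30.
Quinn free within 09:00–16:30: 13:00–14:20, 15:10–16:30.
Callum free within 09:00–16:30: 10:15–11:00, 11:25–11:35, 12:40–13:50, 14:15–15:45.
Liang ∩ Quinn: 13:00–14:20, 15:10–16:30.
Liang ∩ Quinn ∩ Ravi: 13:00–13:55.
Liang ∩ Quinn ∩ Ravi ∩ Callum: 13:00–13:50.
Windows ≥ 30 min: 13:00–13:50.
Earliest such window starts at 13:00.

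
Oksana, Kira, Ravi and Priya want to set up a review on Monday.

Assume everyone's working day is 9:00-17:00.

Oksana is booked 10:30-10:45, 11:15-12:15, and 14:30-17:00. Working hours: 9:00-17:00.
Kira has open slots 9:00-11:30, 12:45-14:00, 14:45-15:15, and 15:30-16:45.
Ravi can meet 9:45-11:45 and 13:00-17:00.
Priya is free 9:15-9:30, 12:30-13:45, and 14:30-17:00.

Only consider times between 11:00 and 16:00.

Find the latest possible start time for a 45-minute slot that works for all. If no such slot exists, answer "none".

Oksana free within 09:00–17:00: 09:00–10:30, 10:45–11:15, 12:15–14:30.
Oksana ∩ Kira: 09:00–10:30, 10:45–11:15, 12:45–14:00.
Oksana ∩ Kira ∩ Ravi: 09:45–10:30, 10:45–11:15, 13:00–14:00.
Oksana ∩ Kira ∩ Ravi ∩ Priya: 13:00–13:45.
Restricted to 11:00–16:00: 13:00–13:45.
Windows ≥ 45 min: 13:00–13:45.
Latest start in the last window 13:00–13:45 is 13:45 − 45 min = 13:00.

13:00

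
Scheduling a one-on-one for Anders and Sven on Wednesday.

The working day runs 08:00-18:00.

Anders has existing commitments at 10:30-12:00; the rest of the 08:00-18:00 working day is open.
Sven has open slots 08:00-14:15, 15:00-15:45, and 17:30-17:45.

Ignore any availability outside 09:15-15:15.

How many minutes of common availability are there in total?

Anders free within 08:00–18:00: 08:00–10:30, 12:00–18:00.
Anders ∩ Sven: 08:00–10:30, 12:00–14:15, 15:00–15:45, 17:30–17:45.
Restricted to 09:15–15:15: 09:15–10:30, 12:00–14:15, 15:00–15:15.
Total common minutes: 75 + 135 + 15 = 225.

225 minutes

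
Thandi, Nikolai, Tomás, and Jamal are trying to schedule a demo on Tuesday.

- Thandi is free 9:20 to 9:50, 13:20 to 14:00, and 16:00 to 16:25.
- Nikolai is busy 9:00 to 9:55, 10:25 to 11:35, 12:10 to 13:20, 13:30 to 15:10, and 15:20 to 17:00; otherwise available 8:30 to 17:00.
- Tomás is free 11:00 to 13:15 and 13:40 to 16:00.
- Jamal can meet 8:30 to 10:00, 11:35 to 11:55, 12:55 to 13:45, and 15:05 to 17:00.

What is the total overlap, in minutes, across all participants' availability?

Nikolai free within 08:30–17:00: 08:30–09:00, 09:55–10:25, 11:35–12:10, 13:20–13:30, 15:10–15:20.
Thandi ∩ Nikolai: 13:20–13:30.
Thandi ∩ Nikolai ∩ Tomás: (none).
Thandi ∩ Nikolai ∩ Tomás ∩ Jamal: (none).
Total common minutes: 0.

0 minutes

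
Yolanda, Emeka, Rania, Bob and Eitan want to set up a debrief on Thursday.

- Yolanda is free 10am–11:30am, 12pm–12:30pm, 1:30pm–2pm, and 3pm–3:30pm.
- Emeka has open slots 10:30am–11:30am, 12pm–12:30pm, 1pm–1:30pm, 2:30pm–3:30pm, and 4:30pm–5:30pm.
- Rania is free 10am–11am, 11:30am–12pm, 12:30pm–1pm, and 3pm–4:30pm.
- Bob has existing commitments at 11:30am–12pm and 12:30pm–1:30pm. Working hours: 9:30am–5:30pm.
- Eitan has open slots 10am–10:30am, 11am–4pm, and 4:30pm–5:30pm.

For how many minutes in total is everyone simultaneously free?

Bob free within 09:30–17:30: 09:30–11:30, 12:00–12:30, 13:30–17:30.
Yolanda ∩ Emeka: 10:30–11:30, 12:00–12:30, 15:00–15:30.
Yolanda ∩ Emeka ∩ Rania: 10:30–11:00, 15:00–15:30.
Yolanda ∩ Emeka ∩ Rania ∩ Bob: 10:30–11:00, 15:00–15:30.
Yolanda ∩ Emeka ∩ Rania ∩ Bob ∩ Eitan: 15:00–15:30.
Total common minutes: 30.

30 minutes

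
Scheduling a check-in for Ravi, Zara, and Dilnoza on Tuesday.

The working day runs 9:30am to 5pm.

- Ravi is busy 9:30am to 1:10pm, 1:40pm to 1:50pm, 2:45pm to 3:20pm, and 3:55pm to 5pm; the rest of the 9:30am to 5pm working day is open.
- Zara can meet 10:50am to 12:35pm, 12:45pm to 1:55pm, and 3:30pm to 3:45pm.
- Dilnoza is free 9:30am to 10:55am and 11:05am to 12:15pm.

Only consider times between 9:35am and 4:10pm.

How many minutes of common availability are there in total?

0 minutes

Ravi free within 09:30–17:00: 13:10–13:40, 13:50–14:45, 15:20–15:55.
Ravi ∩ Zara: 13:10–13:40, 13:50–13:55, 15:30–15:45.
Ravi ∩ Zara ∩ Dilnoza: (none).
Restricted to 09:35–16:10: (none).
Total common minutes: 0.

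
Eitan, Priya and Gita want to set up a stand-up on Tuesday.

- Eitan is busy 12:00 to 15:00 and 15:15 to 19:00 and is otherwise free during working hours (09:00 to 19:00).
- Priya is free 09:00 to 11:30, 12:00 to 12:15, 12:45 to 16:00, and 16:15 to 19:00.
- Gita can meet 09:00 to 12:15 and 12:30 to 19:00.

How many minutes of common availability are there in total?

165 minutes

Eitan free within 09:00–19:00: 09:00–12:00, 15:00–15:15.
Eitan ∩ Priya: 09:00–11:30, 15:00–15:15.
Eitan ∩ Priya ∩ Gita: 09:00–11:30, 15:00–15:15.
Total common minutes: 150 + 15 = 165.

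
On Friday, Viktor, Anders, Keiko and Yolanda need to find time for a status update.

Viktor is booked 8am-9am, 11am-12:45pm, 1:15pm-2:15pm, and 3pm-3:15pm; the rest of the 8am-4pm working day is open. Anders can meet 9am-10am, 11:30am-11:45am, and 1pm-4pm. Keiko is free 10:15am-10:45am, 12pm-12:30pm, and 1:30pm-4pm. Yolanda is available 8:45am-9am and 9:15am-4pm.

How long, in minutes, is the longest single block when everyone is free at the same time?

45 minutes

Viktor free within 08:00–16:00: 09:00–11:00, 12:45–13:15, 14:15–15:00, 15:15–16:00.
Viktor ∩ Anders: 09:00–10:00, 13:00–13:15, 14:15–15:00, 15:15–16:00.
Viktor ∩ Anders ∩ Keiko: 14:15–15:00, 15:15–16:00.
Viktor ∩ Anders ∩ Keiko ∩ Yolanda: 14:15–15:00, 15:15–16:00.
Common window lengths: 45, 45 min; longest is 45.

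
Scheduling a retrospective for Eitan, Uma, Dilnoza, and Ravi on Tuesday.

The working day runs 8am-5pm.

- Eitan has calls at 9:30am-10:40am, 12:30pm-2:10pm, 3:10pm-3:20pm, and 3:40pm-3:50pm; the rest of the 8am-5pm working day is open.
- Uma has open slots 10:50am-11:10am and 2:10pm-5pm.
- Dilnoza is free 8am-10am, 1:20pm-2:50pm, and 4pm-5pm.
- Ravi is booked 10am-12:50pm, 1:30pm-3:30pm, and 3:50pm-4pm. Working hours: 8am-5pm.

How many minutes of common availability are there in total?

Eitan free within 08:00–17:00: 08:00–09:30, 10:40–12:30, 14:10–15:10, 15:20–15:40, 15:50–17:00.
Ravi free within 08:00–17:00: 08:00–10:00, 12:50–13:30, 15:30–15:50, 16:00–17:00.
Eitan ∩ Uma: 10:50–11:10, 14:10–15:10, 15:20–15:40, 15:50–17:00.
Eitan ∩ Uma ∩ Dilnoza: 14:10–14:50, 16:00–17:00.
Eitan ∩ Uma ∩ Dilnoza ∩ Ravi: 16:00–17:00.
Total common minutes: 60.

60 minutes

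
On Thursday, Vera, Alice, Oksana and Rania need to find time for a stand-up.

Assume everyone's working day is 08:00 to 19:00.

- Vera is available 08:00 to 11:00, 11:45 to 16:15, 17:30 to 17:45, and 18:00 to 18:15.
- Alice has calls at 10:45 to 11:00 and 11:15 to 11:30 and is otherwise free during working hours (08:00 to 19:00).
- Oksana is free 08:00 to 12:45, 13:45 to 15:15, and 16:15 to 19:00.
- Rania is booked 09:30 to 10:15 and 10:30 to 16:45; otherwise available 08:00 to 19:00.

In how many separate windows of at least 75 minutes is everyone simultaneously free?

1

Alice free within 08:00–19:00: 08:00–10:45, 11:00–11:15, 11:30–19:00.
Rania free within 08:00–19:00: 08:00–09:30, 10:15–10:30, 16:45–19:00.
Vera ∩ Alice: 08:00–10:45, 11:45–16:15, 17:30–17:45, 18:00–18:15.
Vera ∩ Alice ∩ Oksana: 08:00–10:45, 11:45–12:45, 13:45–15:15, 17:30–17:45, 18:00–18:15.
Vera ∩ Alice ∩ Oksana ∩ Rania: 08:00–09:30, 10:15–10:30, 17:30–17:45, 18:00–18:15.
Windows ≥ 75 min: 08:00–09:30.
That's 1 window.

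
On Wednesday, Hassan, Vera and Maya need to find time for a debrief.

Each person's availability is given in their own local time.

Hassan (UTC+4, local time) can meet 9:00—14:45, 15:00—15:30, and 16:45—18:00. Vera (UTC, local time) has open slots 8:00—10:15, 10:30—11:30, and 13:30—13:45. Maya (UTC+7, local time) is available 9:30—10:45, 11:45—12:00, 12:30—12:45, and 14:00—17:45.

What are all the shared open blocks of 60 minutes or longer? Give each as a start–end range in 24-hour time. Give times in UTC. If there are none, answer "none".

Hassan → UTC: 05:00–10:45, 11:00–11:30, 12:45–14:00.
Vera → UTC: 08:00–10:15, 10:30–11:30, 13:30–13:45.
Maya → UTC: 02:30–03:45, 04:45–05:00, 05:30–05:45, 07:00–10:45.
Hassan ∩ Vera: 08:00–10:15, 10:30–10:45, 11:00–11:30, 13:30–13:45.
Hassan ∩ Vera ∩ Maya: 08:00–10:15, 10:30–10:45.
Windows ≥ 60 min: 08:00–10:15.

08:00–10:15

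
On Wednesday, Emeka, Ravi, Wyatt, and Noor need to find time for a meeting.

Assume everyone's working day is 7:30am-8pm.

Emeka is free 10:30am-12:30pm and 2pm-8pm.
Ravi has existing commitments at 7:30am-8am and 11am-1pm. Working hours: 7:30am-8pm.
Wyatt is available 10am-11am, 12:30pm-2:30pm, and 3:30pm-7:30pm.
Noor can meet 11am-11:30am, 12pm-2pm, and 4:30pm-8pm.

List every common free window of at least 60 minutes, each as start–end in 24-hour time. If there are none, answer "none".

Ravi free within 07:30–20:00: 08:00–11:00, 13:00–20:00.
Emeka ∩ Ravi: 10:30–11:00, 14:00–20:00.
Emeka ∩ Ravi ∩ Wyatt: 10:30–11:00, 14:00–14:30, 15:30–19:30.
Emeka ∩ Ravi ∩ Wyatt ∩ Noor: 16:30–19:30.
Windows ≥ 60 min: 16:30–19:30.

16:30–19:30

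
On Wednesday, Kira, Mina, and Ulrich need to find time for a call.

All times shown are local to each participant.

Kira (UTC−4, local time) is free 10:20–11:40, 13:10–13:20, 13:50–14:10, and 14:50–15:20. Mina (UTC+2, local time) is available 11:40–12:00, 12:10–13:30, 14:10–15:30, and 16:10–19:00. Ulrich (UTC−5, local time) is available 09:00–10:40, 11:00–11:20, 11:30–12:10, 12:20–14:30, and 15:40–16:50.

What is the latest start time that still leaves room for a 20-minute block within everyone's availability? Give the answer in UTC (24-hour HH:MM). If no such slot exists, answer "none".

Kira → UTC: 14:20–15:40, 17:10–17:20, 17:50–18:10, 18:50–19:20.
Mina → UTC: 09:40–10:00, 10:10–11:30, 12:10–13:30, 14:10–17:00.
Ulrich → UTC: 14:00–15:40, 16:00–16:20, 16:30–17:10, 17:20–19:30, 20:40–21:50.
Kira ∩ Mina: 14:20–15:40.
Kira ∩ Mina ∩ Ulrich: 14:20–15:40.
Windows ≥ 20 min: 14:20–15:40.
Latest start in the last window 14:20–15:40 is 15:40 − 20 min = 15:20.

15:20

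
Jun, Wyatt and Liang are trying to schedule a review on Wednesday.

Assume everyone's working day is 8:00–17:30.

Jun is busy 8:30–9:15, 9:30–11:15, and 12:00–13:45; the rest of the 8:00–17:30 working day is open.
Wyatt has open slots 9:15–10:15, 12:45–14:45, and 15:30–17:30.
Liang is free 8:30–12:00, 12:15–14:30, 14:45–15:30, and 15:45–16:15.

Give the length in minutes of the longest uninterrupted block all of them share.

45 minutes

Jun free within 08:00–17:30: 08:00–08:30, 09:15–09:30, 11:15–12:00, 13:45–17:30.
Jun ∩ Wyatt: 09:15–09:30, 13:45–14:45, 15:30–17:30.
Jun ∩ Wyatt ∩ Liang: 09:15–09:30, 13:45–14:30, 15:45–16:15.
Common window lengths: 15, 45, 30 min; longest is 45.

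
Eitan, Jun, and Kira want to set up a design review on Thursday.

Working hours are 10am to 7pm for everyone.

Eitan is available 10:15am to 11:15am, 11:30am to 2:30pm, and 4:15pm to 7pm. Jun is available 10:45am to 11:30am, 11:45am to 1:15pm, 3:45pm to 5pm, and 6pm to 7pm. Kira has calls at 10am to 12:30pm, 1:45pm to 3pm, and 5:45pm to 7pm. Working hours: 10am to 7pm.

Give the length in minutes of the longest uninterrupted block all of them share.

45 minutes

Kira free within 10:00–19:00: 12:30–13:45, 15:00–17:45.
Eitan ∩ Jun: 10:45–11:15, 11:45–13:15, 16:15–17:00, 18:00–19:00.
Eitan ∩ Jun ∩ Kira: 12:30–13:15, 16:15–17:00.
Common window lengths: 45, 45 min; longest is 45.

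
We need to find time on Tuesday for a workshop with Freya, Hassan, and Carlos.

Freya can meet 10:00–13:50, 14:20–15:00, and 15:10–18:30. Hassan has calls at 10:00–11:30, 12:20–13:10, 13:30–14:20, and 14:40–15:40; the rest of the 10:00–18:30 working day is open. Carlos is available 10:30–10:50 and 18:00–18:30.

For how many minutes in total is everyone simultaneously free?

Hassan free within 10:00–18:30: 11:30–12:20, 13:10–13:30, 14:20–14:40, 15:40–18:30.
Freya ∩ Hassan: 11:30–12:20, 13:10–13:30, 14:20–14:40, 15:40–18:30.
Freya ∩ Hassan ∩ Carlos: 18:00–18:30.
Total common minutes: 30.

30 minutes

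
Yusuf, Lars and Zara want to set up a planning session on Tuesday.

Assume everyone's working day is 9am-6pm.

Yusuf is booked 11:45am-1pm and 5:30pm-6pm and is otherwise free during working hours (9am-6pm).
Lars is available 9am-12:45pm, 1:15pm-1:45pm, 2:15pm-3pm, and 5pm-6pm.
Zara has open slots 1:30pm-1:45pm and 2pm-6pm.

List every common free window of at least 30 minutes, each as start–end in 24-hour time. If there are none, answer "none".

14:15–15:00, 17:00–17:30

Yusuf free within 09:00–18:00: 09:00–11:45, 13:00–17:30.
Yusuf ∩ Lars: 09:00–11:45, 13:15–13:45, 14:15–15:00, 17:00–17:30.
Yusuf ∩ Lars ∩ Zara: 13:30–13:45, 14:15–15:00, 17:00–17:30.
Windows ≥ 30 min: 14:15–15:00, 17:00–17:30.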